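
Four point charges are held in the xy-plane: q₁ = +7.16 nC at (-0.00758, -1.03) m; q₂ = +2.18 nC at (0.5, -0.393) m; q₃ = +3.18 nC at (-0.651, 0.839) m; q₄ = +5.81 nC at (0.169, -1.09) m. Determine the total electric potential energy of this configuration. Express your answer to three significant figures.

2.54×10⁻⁶ J

The work to assemble the configuration equals its total potential energy, U = Σ kqᵢqⱼ/rᵢⱼ over all pairs.
Pair separations: r₁₂ = 0.814 m, r₁₃ = 1.98 m, r₁₄ = 0.186 m, r₂₃ = 1.69 m, r₂₄ = 0.772 m, r₃₄ = 2.10 m.
Summing all 6 pair terms gives U = 2.54×10⁻⁶ J.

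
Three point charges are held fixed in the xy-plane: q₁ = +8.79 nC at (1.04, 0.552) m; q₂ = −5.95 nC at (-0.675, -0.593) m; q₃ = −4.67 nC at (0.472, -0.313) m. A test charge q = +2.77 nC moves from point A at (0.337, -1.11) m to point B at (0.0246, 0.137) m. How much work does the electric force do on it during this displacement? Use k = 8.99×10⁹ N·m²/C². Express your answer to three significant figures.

The work done by the electric force is W_field = −ΔU = −q(V_B − V_A) = q(V_A − V_B).
At A: distances to the source charges are 1.80 m, 1.14 m, 0.808 m; V_A = Σ kqᵢ/rᵢ = -55.2 V.
At B: distances to the source charges are 1.10 m, 1.01 m, 0.635 m; V_B = Σ kqᵢ/rᵢ = -47.0 V.
ΔV = V_B − V_A = 8.19 V.
W_field = −qΔV = −(2.77×10⁻⁹ C)(8.19 V) = -2.27×10⁻⁸ J.

-2.27×10⁻⁸ J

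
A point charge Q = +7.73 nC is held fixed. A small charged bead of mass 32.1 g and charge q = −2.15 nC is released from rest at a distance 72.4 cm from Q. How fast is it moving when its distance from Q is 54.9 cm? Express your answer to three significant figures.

Only the electrostatic force acts, so mechanical energy is conserved: ½mv² = U₁ − U₂ = kQq(1/r₁ − 1/r₂).
U₁ − U₂ = (8.99×10⁹ N·m²/C²)(7.73×10⁻⁹ C)(-2.15×10⁻⁹ C)(1/0.724 − 1/0.549) = 6.58×10⁻⁸ J.
v = √(2·6.58×10⁻⁸/0.0321) = 2.02×10⁻³ m/s.

2.02×10⁻³ m/s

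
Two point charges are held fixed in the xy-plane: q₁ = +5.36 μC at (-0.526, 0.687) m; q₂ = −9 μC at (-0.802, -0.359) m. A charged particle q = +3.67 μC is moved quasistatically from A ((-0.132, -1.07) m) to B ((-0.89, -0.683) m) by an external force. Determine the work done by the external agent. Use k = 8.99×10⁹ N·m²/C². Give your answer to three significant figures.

-0.554 J

For quasistatic motion the external work equals the change in potential energy: W_ext = qΔV = q(V_B − V_A).
At A: distances to the source charges are 1.80 m, 0.977 m; V_A = Σ kqᵢ/rᵢ = -5.61×10⁴ V.
At B: distances to the source charges are 1.42 m, 0.336 m; V_B = Σ kqᵢ/rᵢ = -2.07×10⁵ V.
ΔV = V_B − V_A = -1.51×10⁵ V.
W_ext = qΔV = (3.67×10⁻⁶ C)(-1.51×10⁵ V) = -0.554 J.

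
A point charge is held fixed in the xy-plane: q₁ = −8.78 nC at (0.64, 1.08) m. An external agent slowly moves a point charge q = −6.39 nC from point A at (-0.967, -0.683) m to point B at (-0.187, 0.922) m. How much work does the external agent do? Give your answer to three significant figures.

For quasistatic motion the external work equals the change in potential energy: W_ext = qΔV = q(V_B − V_A).
At A: distance to the source charge is 2.39 m; V_A = kq₁/r = -33.1 V.
At B: distance to the source charge is 0.842 m; V_B = kq₁/r = -93.7 V.
ΔV = V_B − V_A = -60.7 V.
W_ext = qΔV = (-6.39×10⁻⁹ C)(-60.7 V) = 3.88×10⁻⁷ J.

3.88×10⁻⁷ J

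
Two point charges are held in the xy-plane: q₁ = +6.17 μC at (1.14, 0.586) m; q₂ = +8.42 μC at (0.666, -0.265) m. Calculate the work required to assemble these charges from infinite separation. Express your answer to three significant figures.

The work to assemble the configuration equals its total potential energy, U = Σ kqᵢqⱼ/rᵢⱼ over all pairs.
Pair separations: r₁₂ = 0.974 m.
U = (0.479) = 0.479 J.

0.479 J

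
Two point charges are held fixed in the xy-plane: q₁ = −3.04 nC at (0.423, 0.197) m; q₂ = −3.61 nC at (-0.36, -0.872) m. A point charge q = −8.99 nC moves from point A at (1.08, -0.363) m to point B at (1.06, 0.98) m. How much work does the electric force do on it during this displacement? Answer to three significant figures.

1.07×10⁻⁷ J

The work done by the electric force is W_field = −ΔU = −q(V_B − V_A) = q(V_A − V_B).
At A: distances to the source charges are 0.863 m, 1.53 m; V_A = Σ kqᵢ/rᵢ = -52.9 V.
At B: distances to the source charges are 1.01 m, 2.33 m; V_B = Σ kqᵢ/rᵢ = -41.0 V.
ΔV = V_B − V_A = 11.9 V.
W_field = −qΔV = −(-8.99×10⁻⁹ C)(11.9 V) = 1.07×10⁻⁷ J.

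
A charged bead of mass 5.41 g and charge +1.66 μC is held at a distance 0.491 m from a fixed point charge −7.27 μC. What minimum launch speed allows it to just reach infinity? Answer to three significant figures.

9.04 m/s

To just escape, total mechanical energy must reach zero at infinity: ½mv²_min + U = 0, so ½mv²_min = −U = |kQq|/r.
|U| = |kQq|/r = (8.99×10⁹ N·m²/C²)(7.27×10⁻⁶)(1.66×10⁻⁶)/(0.491) = 0.221 J.
v_min = √(2|U|/m) = √(2·0.221/5.41×10⁻³) = 9.04 m/s.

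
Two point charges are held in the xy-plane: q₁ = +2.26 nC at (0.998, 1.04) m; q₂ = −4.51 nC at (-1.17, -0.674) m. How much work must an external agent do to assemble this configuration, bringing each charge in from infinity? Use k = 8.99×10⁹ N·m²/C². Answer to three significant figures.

-3.32×10⁻⁸ J

The assembly work is the sum of pairwise potential energies, U = Σ_{i<j} kqᵢqⱼ/rᵢⱼ.
Pair separations: r₁₂ = 2.76 m.
U = (-3.32×10⁻⁸) = -3.32×10⁻⁸ J.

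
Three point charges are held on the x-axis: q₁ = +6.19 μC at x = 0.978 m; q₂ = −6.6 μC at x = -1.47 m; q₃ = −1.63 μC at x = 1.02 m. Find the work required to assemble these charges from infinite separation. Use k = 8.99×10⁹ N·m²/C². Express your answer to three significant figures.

-2.27 J

The assembly work is the sum of pairwise potential energies, U = Σ_{i<j} kqᵢqⱼ/rᵢⱼ.
Pair separations: r₁₂ = 2.45 m, r₁₃ = 0.0420 m, r₂₃ = 2.49 m.
U = (-0.150) + (-2.16) + (0.0388) = -2.27 J.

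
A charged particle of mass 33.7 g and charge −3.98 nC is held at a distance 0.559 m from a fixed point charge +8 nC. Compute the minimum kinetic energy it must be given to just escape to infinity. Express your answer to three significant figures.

To just escape, total mechanical energy must reach zero at infinity: ½mv²_min + U = 0, so ½mv²_min = −U = |kQq|/r.
|U| = |kQq|/r = (8.99×10⁹ N·m²/C²)(8.00×10⁻⁹)(3.98×10⁻⁹)/(0.559) = 5.12×10⁻⁷ J.

5.12×10⁻⁷ J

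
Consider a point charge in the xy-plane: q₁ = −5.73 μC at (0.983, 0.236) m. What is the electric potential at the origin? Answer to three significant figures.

-5.10×10⁴ V

Electric potential is a scalar, so the contributions from each charge add algebraically: V = Σ kqᵢ/rᵢ.
Distances from the field point to each charge: r₁ = 1.01 m.
V = k[(-5.73×10⁻⁶)/(1.01)] = -5.10×10⁴ V.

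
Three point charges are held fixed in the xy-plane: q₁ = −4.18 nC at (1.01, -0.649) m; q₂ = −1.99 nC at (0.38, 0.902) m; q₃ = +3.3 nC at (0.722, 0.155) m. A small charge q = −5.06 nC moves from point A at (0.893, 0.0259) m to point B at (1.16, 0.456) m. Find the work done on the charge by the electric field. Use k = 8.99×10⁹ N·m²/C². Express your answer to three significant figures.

-3.23×10⁻⁷ J

The work done by the electric force is W_field = −ΔU = −q(V_B − V_A) = q(V_A − V_B).
At A: distances to the source charges are 0.685 m, 1.02 m, 0.214 m; V_A = Σ kqᵢ/rᵢ = 66.0 V.
At B: distances to the source charges are 1.12 m, 0.899 m, 0.531 m; V_B = Σ kqᵢ/rᵢ = 2.21 V.
ΔV = V_B − V_A = -63.8 V.
W_field = −qΔV = −(-5.06×10⁻⁹ C)(-63.8 V) = -3.23×10⁻⁷ J.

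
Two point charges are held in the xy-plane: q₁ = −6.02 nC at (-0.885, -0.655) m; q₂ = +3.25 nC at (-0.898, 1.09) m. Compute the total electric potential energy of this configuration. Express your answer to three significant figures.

The assembly work is the sum of pairwise potential energies, U = Σ_{i<j} kqᵢqⱼ/rᵢⱼ.
Pair separations: r₁₂ = 1.75 m.
U = (-1.01×10⁻⁷) = -1.01×10⁻⁷ J.

-1.01×10⁻⁷ J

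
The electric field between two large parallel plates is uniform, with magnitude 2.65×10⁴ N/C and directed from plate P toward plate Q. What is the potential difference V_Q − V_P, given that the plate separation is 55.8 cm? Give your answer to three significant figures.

-1.48×10⁴ V

In a uniform field, potential decreases in the direction of E: ΔV = −E·d for a displacement d parallel to E.
Going from P to Q is a displacement of 55.8 cm along the field, so V_Q − V_P = −Ed = -1.48×10⁴ V.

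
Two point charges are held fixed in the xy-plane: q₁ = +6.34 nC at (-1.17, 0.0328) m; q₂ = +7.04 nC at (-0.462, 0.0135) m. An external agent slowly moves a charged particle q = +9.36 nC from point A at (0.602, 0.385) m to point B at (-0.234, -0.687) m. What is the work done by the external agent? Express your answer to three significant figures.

For quasistatic motion the external work equals the change in potential energy: W_ext = qΔV = q(V_B − V_A).
At A: distances to the source charges are 1.81 m, 1.13 m; V_A = Σ kqᵢ/rᵢ = 87.7 V.
At B: distances to the source charges are 1.18 m, 0.737 m; V_B = Σ kqᵢ/rᵢ = 134 V.
ΔV = V_B − V_A = 46.5 V.
W_ext = qΔV = (9.36×10⁻⁹ C)(46.5 V) = 4.35×10⁻⁷ J.

4.35×10⁻⁷ J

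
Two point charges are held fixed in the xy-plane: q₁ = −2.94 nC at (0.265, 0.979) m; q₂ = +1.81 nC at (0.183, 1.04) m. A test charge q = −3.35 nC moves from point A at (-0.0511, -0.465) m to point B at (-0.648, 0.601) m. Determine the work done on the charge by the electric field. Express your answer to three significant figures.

-7.49×10⁻⁹ J

The work done by the electric force is W_field = −ΔU = −q(V_B − V_A) = q(V_A − V_B).
At A: distances to the source charges are 1.48 m, 1.52 m; V_A = Σ kqᵢ/rᵢ = -7.20 V.
At B: distances to the source charges are 0.988 m, 0.940 m; V_B = Σ kqᵢ/rᵢ = -9.43 V.
ΔV = V_B − V_A = -2.24 V.
W_field = −qΔV = −(-3.35×10⁻⁹ C)(-2.24 V) = -7.49×10⁻⁹ J.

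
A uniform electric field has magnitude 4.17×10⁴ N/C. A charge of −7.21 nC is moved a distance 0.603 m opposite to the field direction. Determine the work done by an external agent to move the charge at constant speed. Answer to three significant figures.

-1.81×10⁻⁴ J

The potential change for a displacement 0.603 m opposite to the field direction is ΔV = +Ed = 2.51×10⁴ V.
W_ext = qΔV = -1.81×10⁻⁴ J.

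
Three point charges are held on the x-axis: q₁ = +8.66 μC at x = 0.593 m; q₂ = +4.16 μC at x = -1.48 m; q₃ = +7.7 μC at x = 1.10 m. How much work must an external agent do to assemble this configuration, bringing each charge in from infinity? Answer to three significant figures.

The assembly work is the sum of pairwise potential energies, U = Σ_{i<j} kqᵢqⱼ/rᵢⱼ.
Pair separations: r₁₂ = 2.07 m, r₁₃ = 0.507 m, r₂₃ = 2.58 m.
U = (0.156) + (1.18) + (0.112) = 1.45 J.

1.45 J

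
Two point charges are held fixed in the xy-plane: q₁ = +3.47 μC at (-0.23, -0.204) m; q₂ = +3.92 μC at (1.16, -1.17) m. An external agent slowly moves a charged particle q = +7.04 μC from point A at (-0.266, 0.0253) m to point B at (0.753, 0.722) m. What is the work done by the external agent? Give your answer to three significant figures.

-0.789 J

For quasistatic motion the external work equals the change in potential energy: W_ext = qΔV = q(V_B − V_A).
At A: distances to the source charges are 0.232 m, 1.86 m; V_A = Σ kqᵢ/rᵢ = 1.53×10⁵ V.
At B: distances to the source charges are 1.35 m, 1.94 m; V_B = Σ kqᵢ/rᵢ = 4.13×10⁴ V.
ΔV = V_B − V_A = -1.12×10⁵ V.
W_ext = qΔV = (7.04×10⁻⁶ C)(-1.12×10⁵ V) = -0.789 J.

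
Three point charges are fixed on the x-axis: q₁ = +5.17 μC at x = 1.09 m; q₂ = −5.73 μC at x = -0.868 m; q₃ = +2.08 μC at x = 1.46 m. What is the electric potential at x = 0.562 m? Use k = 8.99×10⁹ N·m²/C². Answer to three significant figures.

The total potential is the scalar sum of each charge's contribution, V = Σ kqᵢ/rᵢ.
Distances from the field point to each charge: r₁ = 0.528 m, r₂ = 1.43 m, r₃ = 0.898 m.
V = k[(5.17×10⁻⁶)/(0.528) + (-5.73×10⁻⁶)/(1.43) + (2.08×10⁻⁶)/(0.898)] = 7.28×10⁴ V.

7.28×10⁴ V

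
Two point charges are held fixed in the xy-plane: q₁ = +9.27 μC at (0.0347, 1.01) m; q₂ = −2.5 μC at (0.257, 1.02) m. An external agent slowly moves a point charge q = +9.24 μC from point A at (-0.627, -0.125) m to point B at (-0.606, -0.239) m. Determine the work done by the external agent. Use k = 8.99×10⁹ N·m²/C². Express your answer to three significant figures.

For quasistatic motion the external work equals the change in potential energy: W_ext = qΔV = q(V_B − V_A).
At A: distances to the source charges are 1.31 m, 1.45 m; V_A = Σ kqᵢ/rᵢ = 4.79×10⁴ V.
At B: distances to the source charges are 1.40 m, 1.53 m; V_B = Σ kqᵢ/rᵢ = 4.46×10⁴ V.
ΔV = V_B − V_A = -3250 V.
W_ext = qΔV = (9.24×10⁻⁶ C)(-3250 V) = -0.0300 J.

-0.0300 J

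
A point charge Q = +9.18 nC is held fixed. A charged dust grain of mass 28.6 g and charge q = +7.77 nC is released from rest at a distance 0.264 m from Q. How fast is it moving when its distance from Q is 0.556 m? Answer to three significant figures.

9.44×10⁻³ m/s

Only the electrostatic force acts, so mechanical energy is conserved: ½mv² = U₁ − U₂ = kQq(1/r₁ − 1/r₂).
U₁ − U₂ = (8.99×10⁹ N·m²/C²)(9.18×10⁻⁹ C)(7.77×10⁻⁹ C)(1/0.264 − 1/0.556) = 1.28×10⁻⁶ J.
v = √(2·1.28×10⁻⁶/0.0286) = 9.44×10⁻³ m/s.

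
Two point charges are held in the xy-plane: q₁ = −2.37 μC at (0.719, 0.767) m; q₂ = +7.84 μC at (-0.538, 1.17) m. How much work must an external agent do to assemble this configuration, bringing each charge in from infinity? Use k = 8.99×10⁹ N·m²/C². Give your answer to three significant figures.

The work to assemble the configuration equals its total potential energy, U = Σ kqᵢqⱼ/rᵢⱼ over all pairs.
Pair separations: r₁₂ = 1.32 m.
U = (-0.127) = -0.127 J.

-0.127 J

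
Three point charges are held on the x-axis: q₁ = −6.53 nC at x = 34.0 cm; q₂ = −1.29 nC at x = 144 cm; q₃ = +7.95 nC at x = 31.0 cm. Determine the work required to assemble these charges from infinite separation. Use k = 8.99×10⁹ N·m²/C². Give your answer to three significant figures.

The work to assemble the configuration equals its total potential energy, U = Σ kqᵢqⱼ/rᵢⱼ over all pairs.
Pair separations: r₁₂ = 1.10 m, r₁₃ = 0.0300 m, r₂₃ = 1.13 m.
U = (6.88×10⁻⁸) + (-1.56×10⁻⁵) + (-8.16×10⁻⁸) = -1.56×10⁻⁵ J.

-1.56×10⁻⁵ J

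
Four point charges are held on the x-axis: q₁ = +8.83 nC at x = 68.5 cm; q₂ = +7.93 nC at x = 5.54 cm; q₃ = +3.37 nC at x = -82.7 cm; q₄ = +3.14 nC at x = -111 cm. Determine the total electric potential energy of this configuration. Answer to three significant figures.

2.12×10⁻⁶ J

The work to assemble the configuration equals its total potential energy, U = Σ kqᵢqⱼ/rᵢⱼ over all pairs.
Pair separations: r₁₂ = 0.630 m, r₁₃ = 1.51 m, r₁₄ = 1.80 m, r₂₃ = 0.882 m, r₂₄ = 1.17 m, r₃₄ = 0.283 m.
Summing all 6 pair terms gives U = 2.12×10⁻⁶ J.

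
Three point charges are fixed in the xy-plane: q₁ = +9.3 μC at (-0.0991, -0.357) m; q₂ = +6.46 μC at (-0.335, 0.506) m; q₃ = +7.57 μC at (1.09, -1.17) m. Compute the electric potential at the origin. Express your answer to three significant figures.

3.64×10⁵ V

Electric potential is a scalar, so the contributions from each charge add algebraically: V = Σ kqᵢ/rᵢ.
Distances from the field point to each charge: r₁ = 0.370 m, r₂ = 0.607 m, r₃ = 1.60 m.
V = k[(9.30×10⁻⁶)/(0.370) + (6.46×10⁻⁶)/(0.607) + (7.57×10⁻⁶)/(1.60)] = 3.64×10⁵ V.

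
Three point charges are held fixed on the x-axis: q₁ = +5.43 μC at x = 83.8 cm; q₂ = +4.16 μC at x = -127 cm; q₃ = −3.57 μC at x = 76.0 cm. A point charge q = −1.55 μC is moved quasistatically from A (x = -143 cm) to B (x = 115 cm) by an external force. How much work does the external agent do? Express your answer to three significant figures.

0.234 J

For quasistatic motion the external work equals the change in potential energy: W_ext = qΔV = q(V_B − V_A).
At A: distances to the source charges are 2.27 m, 0.160 m, 2.19 m; V_A = Σ kqᵢ/rᵢ = 2.41×10⁵ V.
At B: distances to the source charges are 0.312 m, 2.42 m, 0.390 m; V_B = Σ kqᵢ/rᵢ = 8.96×10⁴ V.
ΔV = V_B − V_A = -1.51×10⁵ V.
W_ext = qΔV = (-1.55×10⁻⁶ C)(-1.51×10⁵ V) = 0.234 J.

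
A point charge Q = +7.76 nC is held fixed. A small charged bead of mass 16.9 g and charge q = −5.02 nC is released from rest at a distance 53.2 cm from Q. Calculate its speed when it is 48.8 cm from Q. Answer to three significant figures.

Only the electrostatic force acts, so mechanical energy is conserved: ½mv² = U₁ − U₂ = kQq(1/r₁ − 1/r₂).
U₁ − U₂ = (8.99×10⁹ N·m²/C²)(7.76×10⁻⁹ C)(-5.02×10⁻⁹ C)(1/0.532 − 1/0.488) = 5.94×10⁻⁸ J.
v = √(2·5.94×10⁻⁸/0.0169) = 2.65×10⁻³ m/s.

2.65×10⁻³ m/s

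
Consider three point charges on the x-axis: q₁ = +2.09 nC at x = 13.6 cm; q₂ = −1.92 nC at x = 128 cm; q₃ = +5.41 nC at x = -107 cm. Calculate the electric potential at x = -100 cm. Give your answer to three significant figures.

The total potential is the scalar sum of each charge's contribution, V = Σ kqᵢ/rᵢ.
Distances from the field point to each charge: r₁ = 1.14 m, r₂ = 2.28 m, r₃ = 0.0700 m.
V = k[(2.09×10⁻⁹)/(1.14) + (-1.92×10⁻⁹)/(2.28) + (5.41×10⁻⁹)/(0.0700)] = 704 V.

704 V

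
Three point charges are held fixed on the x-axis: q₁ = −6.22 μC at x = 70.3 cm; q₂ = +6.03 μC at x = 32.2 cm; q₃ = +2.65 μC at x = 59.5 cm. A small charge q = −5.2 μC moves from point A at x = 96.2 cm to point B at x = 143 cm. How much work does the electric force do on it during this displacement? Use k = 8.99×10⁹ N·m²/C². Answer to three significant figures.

0.347 J

The work done by the electric force is W_field = −ΔU = −q(V_B − V_A) = q(V_A − V_B).
At A: distances to the source charges are 0.259 m, 0.640 m, 0.367 m; V_A = Σ kqᵢ/rᵢ = -6.63×10⁴ V.
At B: distances to the source charges are 0.727 m, 1.11 m, 0.835 m; V_B = Σ kqᵢ/rᵢ = 541 V.
ΔV = V_B − V_A = 6.68×10⁴ V.
W_field = −qΔV = −(-5.20×10⁻⁶ C)(6.68×10⁴ V) = 0.347 J.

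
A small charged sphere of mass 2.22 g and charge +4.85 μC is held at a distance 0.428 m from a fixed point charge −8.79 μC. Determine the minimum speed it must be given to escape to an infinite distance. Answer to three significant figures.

To just escape, total mechanical energy must reach zero at infinity: ½mv²_min + U = 0, so ½mv²_min = −U = |kQq|/r.
|U| = |kQq|/r = (8.99×10⁹ N·m²/C²)(8.79×10⁻⁶)(4.85×10⁻⁶)/(0.428) = 0.895 J.
v_min = √(2|U|/m) = √(2·0.895/2.22×10⁻³) = 28.4 m/s.

28.4 m/s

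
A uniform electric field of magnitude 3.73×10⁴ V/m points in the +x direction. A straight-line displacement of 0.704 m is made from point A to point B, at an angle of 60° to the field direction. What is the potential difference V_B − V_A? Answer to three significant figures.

-1.31×10⁴ V

Only the component of displacement along E changes the potential: ΔV = −E·d·cosθ.
ΔV = −(3.73×10⁴ V/m)(0.704 m)cos60° = -1.31×10⁴ V.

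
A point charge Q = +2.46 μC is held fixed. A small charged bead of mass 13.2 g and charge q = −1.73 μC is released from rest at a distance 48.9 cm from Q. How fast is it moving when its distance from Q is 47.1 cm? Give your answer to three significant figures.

0.673 m/s

Only the electrostatic force acts, so mechanical energy is conserved: ½mv² = U₁ − U₂ = kQq(1/r₁ − 1/r₂).
U₁ − U₂ = (8.99×10⁹ N·m²/C²)(2.46×10⁻⁶ C)(-1.73×10⁻⁶ C)(1/0.489 − 1/0.471) = 2.99×10⁻³ J.
v = √(2·2.99×10⁻³/0.0132) = 0.673 m/s.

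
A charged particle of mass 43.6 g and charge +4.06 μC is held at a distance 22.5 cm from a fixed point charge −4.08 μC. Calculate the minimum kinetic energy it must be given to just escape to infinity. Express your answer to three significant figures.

To just escape, total mechanical energy must reach zero at infinity: ½mv²_min + U = 0, so ½mv²_min = −U = |kQq|/r.
|U| = |kQq|/r = (8.99×10⁹ N·m²/C²)(4.08×10⁻⁶)(4.06×10⁻⁶)/(0.225) = 0.662 J.

0.662 J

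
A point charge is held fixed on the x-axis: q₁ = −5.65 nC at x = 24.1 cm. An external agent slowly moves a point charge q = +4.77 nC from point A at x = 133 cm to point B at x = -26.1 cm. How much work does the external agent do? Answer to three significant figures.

-2.60×10⁻⁷ J

For quasistatic motion the external work equals the change in potential energy: W_ext = qΔV = q(V_B − V_A).
At A: distance to the source charge is 1.09 m; V_A = kq₁/r = -46.6 V.
At B: distance to the source charge is 0.502 m; V_B = kq₁/r = -101 V.
ΔV = V_B − V_A = -54.5 V.
W_ext = qΔV = (4.77×10⁻⁹ C)(-54.5 V) = -2.60×10⁻⁷ J.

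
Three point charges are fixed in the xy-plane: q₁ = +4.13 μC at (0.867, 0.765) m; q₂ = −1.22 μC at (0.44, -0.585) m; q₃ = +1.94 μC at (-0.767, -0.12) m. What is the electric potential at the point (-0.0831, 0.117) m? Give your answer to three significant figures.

4.39×10⁴ V

The total potential is the scalar sum of each charge's contribution, V = Σ kqᵢ/rᵢ.
Distances from the field point to each charge: r₁ = 1.15 m, r₂ = 0.875 m, r₃ = 0.724 m.
V = k[(4.13×10⁻⁶)/(1.15) + (-1.22×10⁻⁶)/(0.875) + (1.94×10⁻⁶)/(0.724)] = 4.39×10⁴ V.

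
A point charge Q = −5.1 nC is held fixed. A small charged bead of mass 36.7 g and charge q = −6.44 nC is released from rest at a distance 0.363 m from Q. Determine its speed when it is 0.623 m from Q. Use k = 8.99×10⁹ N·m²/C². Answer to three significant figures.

4.30×10⁻³ m/s

Only the electrostatic force acts, so mechanical energy is conserved: ½mv² = U₁ − U₂ = kQq(1/r₁ − 1/r₂).
U₁ − U₂ = (8.99×10⁹ N·m²/C²)(-5.10×10⁻⁹ C)(-6.44×10⁻⁹ C)(1/0.363 − 1/0.623) = 3.39×10⁻⁷ J.
v = √(2·3.39×10⁻⁷/0.0367) = 4.30×10⁻³ m/s.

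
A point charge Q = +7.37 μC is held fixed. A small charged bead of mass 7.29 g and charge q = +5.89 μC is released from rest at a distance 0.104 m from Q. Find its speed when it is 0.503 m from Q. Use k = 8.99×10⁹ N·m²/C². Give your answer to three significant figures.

Only the electrostatic force acts, so mechanical energy is conserved: ½mv² = U₁ − U₂ = kQq(1/r₁ − 1/r₂).
U₁ − U₂ = (8.99×10⁹ N·m²/C²)(7.37×10⁻⁶ C)(5.89×10⁻⁶ C)(1/0.104 − 1/0.503) = 2.98 J.
v = √(2·2.98/7.29×10⁻³) = 28.6 m/s.

28.6 m/s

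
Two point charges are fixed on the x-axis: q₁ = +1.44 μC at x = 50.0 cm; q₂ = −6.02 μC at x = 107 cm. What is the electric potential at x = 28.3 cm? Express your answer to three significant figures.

-9110 V

The total potential is the scalar sum of each charge's contribution, V = Σ kqᵢ/rᵢ.
Distances from the field point to each charge: r₁ = 0.217 m, r₂ = 0.787 m.
V = k[(1.44×10⁻⁶)/(0.217) + (-6.02×10⁻⁶)/(0.787)] = -9110 V.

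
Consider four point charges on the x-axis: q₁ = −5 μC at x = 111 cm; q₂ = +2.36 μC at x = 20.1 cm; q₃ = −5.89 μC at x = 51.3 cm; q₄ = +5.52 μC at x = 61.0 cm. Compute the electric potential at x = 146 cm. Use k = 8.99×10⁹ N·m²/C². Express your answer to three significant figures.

-1.09×10⁵ V

The total potential is the scalar sum of each charge's contribution, V = Σ kqᵢ/rᵢ.
Distances from the field point to each charge: r₁ = 0.350 m, r₂ = 1.26 m, r₃ = 0.947 m, r₄ = 0.850 m.
V = k[(-5.00×10⁻⁶)/(0.350) + (2.36×10⁻⁶)/(1.26) + (-5.89×10⁻⁶)/(0.947) + (5.52×10⁻⁶)/(0.850)] = -1.09×10⁵ V.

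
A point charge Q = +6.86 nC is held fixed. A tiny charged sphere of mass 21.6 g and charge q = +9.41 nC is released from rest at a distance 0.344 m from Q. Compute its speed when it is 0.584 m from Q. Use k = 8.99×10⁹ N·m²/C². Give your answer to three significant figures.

Only the electrostatic force acts, so mechanical energy is conserved: ½mv² = U₁ − U₂ = kQq(1/r₁ − 1/r₂).
U₁ − U₂ = (8.99×10⁹ N·m²/C²)(6.86×10⁻⁹ C)(9.41×10⁻⁹ C)(1/0.344 − 1/0.584) = 6.93×10⁻⁷ J.
v = √(2·6.93×10⁻⁷/0.0216) = 8.01×10⁻³ m/s.

8.01×10⁻³ m/s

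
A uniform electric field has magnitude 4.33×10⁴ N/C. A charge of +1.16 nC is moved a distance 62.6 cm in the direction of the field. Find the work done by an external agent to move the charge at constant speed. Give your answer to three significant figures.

-3.14×10⁻⁵ J

The potential change for a displacement 62.6 cm in the direction of the field is ΔV = −Ed = -2.71×10⁴ V.
W_ext = qΔV = -3.14×10⁻⁵ J.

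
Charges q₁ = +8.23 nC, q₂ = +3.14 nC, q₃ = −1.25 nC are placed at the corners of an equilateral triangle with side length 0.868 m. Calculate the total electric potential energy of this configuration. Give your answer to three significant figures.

1.20×10⁻⁷ J

The assembly work is the sum of pairwise potential energies, U = Σ_{i<j} kqᵢqⱼ/rᵢⱼ.
All three pair separations equal the side length, 0.868 m.
U = (2.68×10⁻⁷) + (-1.07×10⁻⁷) + (-4.07×10⁻⁸) = 1.20×10⁻⁷ J.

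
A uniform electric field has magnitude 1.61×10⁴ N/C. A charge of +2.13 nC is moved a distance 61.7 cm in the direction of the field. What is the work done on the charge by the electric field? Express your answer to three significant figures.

The potential change for a displacement 61.7 cm in the direction of the field is ΔV = −Ed = -9930 V.
W_field = −qΔV = 2.12×10⁻⁵ J.

2.12×10⁻⁵ J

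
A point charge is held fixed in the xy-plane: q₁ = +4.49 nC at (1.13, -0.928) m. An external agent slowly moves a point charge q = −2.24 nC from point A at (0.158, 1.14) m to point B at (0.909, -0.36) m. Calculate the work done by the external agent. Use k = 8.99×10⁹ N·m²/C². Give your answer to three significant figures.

-1.09×10⁻⁷ J

For quasistatic motion the external work equals the change in potential energy: W_ext = qΔV = q(V_B − V_A).
At A: distance to the source charge is 2.29 m; V_A = kq₁/r = 17.7 V.
At B: distance to the source charge is 0.609 m; V_B = kq₁/r = 66.2 V.
ΔV = V_B − V_A = 48.6 V.
W_ext = qΔV = (-2.24×10⁻⁹ C)(48.6 V) = -1.09×10⁻⁷ J.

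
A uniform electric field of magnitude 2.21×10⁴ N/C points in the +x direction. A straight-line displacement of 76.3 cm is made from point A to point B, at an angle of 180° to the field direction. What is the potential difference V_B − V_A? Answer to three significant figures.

1.69×10⁴ V

Only the component of displacement along E changes the potential: ΔV = −E·d·cosθ.
ΔV = −(2.21×10⁴ V/m)(0.763 m)cos180° = 1.69×10⁴ V.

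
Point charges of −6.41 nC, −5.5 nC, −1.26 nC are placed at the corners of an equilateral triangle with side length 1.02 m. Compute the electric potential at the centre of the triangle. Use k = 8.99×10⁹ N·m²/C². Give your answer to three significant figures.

-201 V

Electric potential is a scalar, so the contributions from each charge add algebraically: V = Σ kqᵢ/rᵢ.
The distance from each vertex to the centroid is a/√3 = 0.589 m.
V = k[(-6.41×10⁻⁹)/(0.589) + (-5.50×10⁻⁹)/(0.589) + (-1.26×10⁻⁹)/(0.589)] = -201 V.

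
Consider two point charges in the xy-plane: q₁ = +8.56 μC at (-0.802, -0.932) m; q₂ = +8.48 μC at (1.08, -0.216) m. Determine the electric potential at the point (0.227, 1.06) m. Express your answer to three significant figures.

The total potential is the scalar sum of each charge's contribution, V = Σ kqᵢ/rᵢ.
Distances from the field point to each charge: r₁ = 2.24 m, r₂ = 1.53 m.
V = k[(8.56×10⁻⁶)/(2.24) + (8.48×10⁻⁶)/(1.53)] = 8.40×10⁴ V.

8.40×10⁴ V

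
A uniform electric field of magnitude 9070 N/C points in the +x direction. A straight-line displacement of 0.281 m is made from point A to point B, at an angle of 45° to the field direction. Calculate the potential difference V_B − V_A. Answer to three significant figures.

-1800 V

Only the component of displacement along E changes the potential: ΔV = −E·d·cosθ.
ΔV = −(9070 V/m)(0.281 m)cos45° = -1800 V.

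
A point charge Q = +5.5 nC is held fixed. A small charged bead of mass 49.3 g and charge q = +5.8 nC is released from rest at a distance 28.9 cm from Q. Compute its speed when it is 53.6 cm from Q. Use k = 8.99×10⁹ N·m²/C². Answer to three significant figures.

Only the electrostatic force acts, so mechanical energy is conserved: ½mv² = U₁ − U₂ = kQq(1/r₁ − 1/r₂).
U₁ − U₂ = (8.99×10⁹ N·m²/C²)(5.50×10⁻⁹ C)(5.80×10⁻⁹ C)(1/0.289 − 1/0.536) = 4.57×10⁻⁷ J.
v = √(2·4.57×10⁻⁷/0.0493) = 4.31×10⁻³ m/s.

4.31×10⁻³ m/s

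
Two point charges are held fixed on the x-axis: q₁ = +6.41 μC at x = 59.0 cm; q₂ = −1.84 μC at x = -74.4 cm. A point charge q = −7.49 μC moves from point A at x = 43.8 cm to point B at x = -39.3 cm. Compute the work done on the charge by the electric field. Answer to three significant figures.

-2.65 J

The work done by the electric force is W_field = −ΔU = −q(V_B − V_A) = q(V_A − V_B).
At A: distances to the source charges are 0.152 m, 1.18 m; V_A = Σ kqᵢ/rᵢ = 3.65×10⁵ V.
At B: distances to the source charges are 0.983 m, 0.351 m; V_B = Σ kqᵢ/rᵢ = 1.15×10⁴ V.
ΔV = V_B − V_A = -3.54×10⁵ V.
W_field = −qΔV = −(-7.49×10⁻⁶ C)(-3.54×10⁵ V) = -2.65 J.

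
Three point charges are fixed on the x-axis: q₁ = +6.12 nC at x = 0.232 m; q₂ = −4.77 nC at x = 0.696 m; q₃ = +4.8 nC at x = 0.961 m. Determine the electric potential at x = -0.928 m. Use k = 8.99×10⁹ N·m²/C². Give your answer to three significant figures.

43.9 V

The total potential is the scalar sum of each charge's contribution, V = Σ kqᵢ/rᵢ.
Distances from the field point to each charge: r₁ = 1.16 m, r₂ = 1.62 m, r₃ = 1.89 m.
V = k[(6.12×10⁻⁹)/(1.16) + (-4.77×10⁻⁹)/(1.62) + (4.80×10⁻⁹)/(1.89)] = 43.9 V.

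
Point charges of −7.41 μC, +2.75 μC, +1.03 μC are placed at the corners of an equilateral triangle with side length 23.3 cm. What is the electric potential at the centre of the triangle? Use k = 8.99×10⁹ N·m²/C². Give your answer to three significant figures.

-2.43×10⁵ V

Electric potential is a scalar, so the contributions from each charge add algebraically: V = Σ kqᵢ/rᵢ.
The distance from each vertex to the centroid is a/√3 = 0.135 m.
V = k[(-7.41×10⁻⁶)/(0.135) + (2.75×10⁻⁶)/(0.135) + (1.03×10⁻⁶)/(0.135)] = -2.43×10⁵ V.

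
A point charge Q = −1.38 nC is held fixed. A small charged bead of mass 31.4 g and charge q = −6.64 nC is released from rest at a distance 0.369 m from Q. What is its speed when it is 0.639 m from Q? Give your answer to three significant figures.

2.45×10⁻³ m/s

Only the electrostatic force acts, so mechanical energy is conserved: ½mv² = U₁ − U₂ = kQq(1/r₁ − 1/r₂).
U₁ − U₂ = (8.99×10⁹ N·m²/C²)(-1.38×10⁻⁹ C)(-6.64×10⁻⁹ C)(1/0.369 − 1/0.639) = 9.43×10⁻⁸ J.
v = √(2·9.43×10⁻⁸/0.0314) = 2.45×10⁻³ m/s.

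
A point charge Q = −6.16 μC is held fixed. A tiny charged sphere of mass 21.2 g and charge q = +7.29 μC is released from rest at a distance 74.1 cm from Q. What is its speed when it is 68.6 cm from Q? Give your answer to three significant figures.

Only the electrostatic force acts, so mechanical energy is conserved: ½mv² = U₁ − U₂ = kQq(1/r₁ − 1/r₂).
U₁ − U₂ = (8.99×10⁹ N·m²/C²)(-6.16×10⁻⁶ C)(7.29×10⁻⁶ C)(1/0.741 − 1/0.686) = 0.0437 J.
v = √(2·0.0437/0.0212) = 2.03 m/s.

2.03 m/s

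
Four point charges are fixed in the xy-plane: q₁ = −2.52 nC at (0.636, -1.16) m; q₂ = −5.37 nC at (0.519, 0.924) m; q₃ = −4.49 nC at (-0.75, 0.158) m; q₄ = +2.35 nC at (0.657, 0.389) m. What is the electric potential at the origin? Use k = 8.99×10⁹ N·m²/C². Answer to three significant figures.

The total potential is the scalar sum of each charge's contribution, V = Σ kqᵢ/rᵢ.
Distances from the field point to each charge: r₁ = 1.32 m, r₂ = 1.06 m, r₃ = 0.766 m, r₄ = 0.764 m.
V = k[(-2.52×10⁻⁹)/(1.32) + (-5.37×10⁻⁹)/(1.06) + (-4.49×10⁻⁹)/(0.766) + (2.35×10⁻⁹)/(0.764)] = -87.7 V.

-87.7 V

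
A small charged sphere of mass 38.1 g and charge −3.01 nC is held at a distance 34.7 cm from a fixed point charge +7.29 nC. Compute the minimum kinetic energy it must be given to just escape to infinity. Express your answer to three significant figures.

5.68×10⁻⁷ J

To just escape, total mechanical energy must reach zero at infinity: ½mv²_min + U = 0, so ½mv²_min = −U = |kQq|/r.
|U| = |kQq|/r = (8.99×10⁹ N·m²/C²)(7.29×10⁻⁹)(3.01×10⁻⁹)/(0.347) = 5.68×10⁻⁷ J.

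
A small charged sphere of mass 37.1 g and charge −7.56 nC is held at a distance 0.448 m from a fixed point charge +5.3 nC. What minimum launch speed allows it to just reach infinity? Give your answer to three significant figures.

6.58×10⁻³ m/s

To just escape, total mechanical energy must reach zero at infinity: ½mv²_min + U = 0, so ½mv²_min = −U = |kQq|/r.
|U| = |kQq|/r = (8.99×10⁹ N·m²/C²)(5.30×10⁻⁹)(7.56×10⁻⁹)/(0.448) = 8.04×10⁻⁷ J.
v_min = √(2|U|/m) = √(2·8.04×10⁻⁷/0.0371) = 6.58×10⁻³ m/s.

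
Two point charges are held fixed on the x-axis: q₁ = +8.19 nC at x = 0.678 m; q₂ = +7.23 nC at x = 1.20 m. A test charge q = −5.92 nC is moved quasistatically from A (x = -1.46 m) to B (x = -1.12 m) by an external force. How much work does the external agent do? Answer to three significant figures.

-5.98×10⁻⁸ J

For quasistatic motion the external work equals the change in potential energy: W_ext = qΔV = q(V_B − V_A).
At A: distances to the source charges are 2.14 m, 2.66 m; V_A = Σ kqᵢ/rᵢ = 58.9 V.
At B: distances to the source charges are 1.80 m, 2.32 m; V_B = Σ kqᵢ/rᵢ = 69.0 V.
ΔV = V_B − V_A = 10.1 V.
W_ext = qΔV = (-5.92×10⁻⁹ C)(10.1 V) = -5.98×10⁻⁸ J.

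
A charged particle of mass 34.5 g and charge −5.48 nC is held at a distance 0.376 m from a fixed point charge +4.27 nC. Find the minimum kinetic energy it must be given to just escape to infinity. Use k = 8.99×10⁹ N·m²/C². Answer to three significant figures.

5.59×10⁻⁷ J

To just escape, total mechanical energy must reach zero at infinity: ½mv²_min + U = 0, so ½mv²_min = −U = |kQq|/r.
|U| = |kQq|/r = (8.99×10⁹ N·m²/C²)(4.27×10⁻⁹)(5.48×10⁻⁹)/(0.376) = 5.59×10⁻⁷ J.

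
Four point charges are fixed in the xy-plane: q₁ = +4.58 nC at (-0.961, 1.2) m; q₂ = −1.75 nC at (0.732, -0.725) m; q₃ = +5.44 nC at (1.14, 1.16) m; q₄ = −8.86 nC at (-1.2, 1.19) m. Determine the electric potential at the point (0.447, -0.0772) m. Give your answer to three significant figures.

-4.41 V

Electric potential is a scalar, so the contributions from each charge add algebraically: V = Σ kqᵢ/rᵢ.
Distances from the field point to each charge: r₁ = 1.90 m, r₂ = 0.708 m, r₃ = 1.42 m, r₄ = 2.08 m.
V = k[(4.58×10⁻⁹)/(1.90) + (-1.75×10⁻⁹)/(0.708) + (5.44×10⁻⁹)/(1.42) + (-8.86×10⁻⁹)/(2.08)] = -4.41 V.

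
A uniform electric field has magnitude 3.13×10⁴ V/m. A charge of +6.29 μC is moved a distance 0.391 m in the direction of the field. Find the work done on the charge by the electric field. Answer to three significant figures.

0.0770 J

The potential change for a displacement 0.391 m in the direction of the field is ΔV = −Ed = -1.22×10⁴ V.
W_field = −qΔV = 0.0770 J.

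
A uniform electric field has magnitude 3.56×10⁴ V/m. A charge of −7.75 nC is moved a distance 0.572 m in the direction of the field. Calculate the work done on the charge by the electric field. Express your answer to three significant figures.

-1.58×10⁻⁴ J

The potential change for a displacement 0.572 m in the direction of the field is ΔV = −Ed = -2.04×10⁴ V.
W_field = −qΔV = -1.58×10⁻⁴ J.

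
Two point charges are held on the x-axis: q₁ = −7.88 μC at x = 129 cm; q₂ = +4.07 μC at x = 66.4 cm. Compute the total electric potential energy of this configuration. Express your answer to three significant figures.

-0.461 J

The assembly work is the sum of pairwise potential energies, U = Σ_{i<j} kqᵢqⱼ/rᵢⱼ.
Pair separations: r₁₂ = 0.626 m.
U = (-0.461) = -0.461 J.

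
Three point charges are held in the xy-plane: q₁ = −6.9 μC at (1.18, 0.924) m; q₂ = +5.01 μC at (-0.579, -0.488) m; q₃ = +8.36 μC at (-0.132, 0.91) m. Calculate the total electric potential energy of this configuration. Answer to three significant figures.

-0.276 J

The work to assemble the configuration equals its total potential energy, U = Σ kqᵢqⱼ/rᵢⱼ over all pairs.
Pair separations: r₁₂ = 2.26 m, r₁₃ = 1.31 m, r₂₃ = 1.47 m.
U = (-0.138) + (-0.395) + (0.257) = -0.276 J.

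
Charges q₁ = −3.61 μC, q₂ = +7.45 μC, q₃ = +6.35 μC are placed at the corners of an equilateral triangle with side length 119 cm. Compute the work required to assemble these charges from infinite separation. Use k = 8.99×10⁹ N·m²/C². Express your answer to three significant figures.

-0.0190 J

The work to assemble the configuration equals its total potential energy, U = Σ kqᵢqⱼ/rᵢⱼ over all pairs.
All three pair separations equal the side length, 1.19 m.
U = (-0.203) + (-0.173) + (0.357) = -0.0190 J.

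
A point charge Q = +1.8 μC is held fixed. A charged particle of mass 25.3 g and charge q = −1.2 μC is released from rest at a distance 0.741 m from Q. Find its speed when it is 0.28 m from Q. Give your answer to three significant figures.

Only the electrostatic force acts, so mechanical energy is conserved: ½mv² = U₁ − U₂ = kQq(1/r₁ − 1/r₂).
U₁ − U₂ = (8.99×10⁹ N·m²/C²)(1.80×10⁻⁶ C)(-1.20×10⁻⁶ C)(1/0.741 − 1/0.280) = 0.0431 J.
v = √(2·0.0431/0.0253) = 1.85 m/s.

1.85 m/s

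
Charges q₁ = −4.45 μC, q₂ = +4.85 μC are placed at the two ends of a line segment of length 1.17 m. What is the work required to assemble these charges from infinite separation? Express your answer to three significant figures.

The work to assemble the configuration equals its total potential energy, U = Σ kqᵢqⱼ/rᵢⱼ over all pairs.
The separation is r = 1.17 m.
U = (-0.166) = -0.166 J.

-0.166 J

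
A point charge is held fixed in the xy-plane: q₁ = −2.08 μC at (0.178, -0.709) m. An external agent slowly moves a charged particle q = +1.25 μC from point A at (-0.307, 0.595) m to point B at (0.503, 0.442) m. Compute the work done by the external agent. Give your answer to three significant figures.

For quasistatic motion the external work equals the change in potential energy: W_ext = qΔV = q(V_B − V_A).
At A: distance to the source charge is 1.39 m; V_A = kq₁/r = -1.34×10⁴ V.
At B: distance to the source charge is 1.20 m; V_B = kq₁/r = -1.56×10⁴ V.
ΔV = V_B − V_A = -2190 V.
W_ext = qΔV = (1.25×10⁻⁶ C)(-2190 V) = -2.74×10⁻³ J.

-2.74×10⁻³ J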